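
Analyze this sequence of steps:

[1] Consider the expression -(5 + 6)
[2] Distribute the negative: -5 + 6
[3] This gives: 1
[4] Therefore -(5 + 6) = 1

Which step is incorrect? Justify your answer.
Step 2: Distribute the negative: -5 + 6

Step 2 incorrectly distributes the negative sign. The correct distribution is -(5 + 6) = -5 - 6 = -11. The negative must be applied to both terms, not just the first. The error treats -(5 + 6) as -5 + 6, which equals 1 instead of -11.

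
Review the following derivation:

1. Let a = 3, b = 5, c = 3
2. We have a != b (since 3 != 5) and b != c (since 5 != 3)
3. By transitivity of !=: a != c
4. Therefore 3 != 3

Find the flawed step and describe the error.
Step 3: By transitivity of !=: a != c

Step 3 incorrectly applies transitivity to the '!=' relation. Transitivity states: if a R b and b R c, then a R c. However, '!=' is not transitive. Counterexample: 3 != 5 and 5 != 3, but 3 = 3 (both equal 3). Transitivity holds for relations like <, <=, =, but not for !=.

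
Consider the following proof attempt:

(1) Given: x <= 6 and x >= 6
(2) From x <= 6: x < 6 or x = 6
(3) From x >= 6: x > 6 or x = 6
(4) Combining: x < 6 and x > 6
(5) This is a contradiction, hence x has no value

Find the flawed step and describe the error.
Step 4: Combining: x < 6 and x > 6

Step 4 incorrectly combines the conditions. From x <= 6 and x >= 6, the intersection is x = 6. The error treats the 'or' cases as 'and' requirements. The correct conclusion is that x = 6 is the unique solution, not that no solution exists.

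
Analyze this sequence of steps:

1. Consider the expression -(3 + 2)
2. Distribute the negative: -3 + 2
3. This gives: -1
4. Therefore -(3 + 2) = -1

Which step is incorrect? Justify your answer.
Step 2: Distribute the negative: -3 + 2

Step 2 incorrectly distributes the negative sign. The correct distribution is -(3 + 2) = -3 - 2 = -5. The negative must be applied to both terms, not just the first. The error treats -(3 + 2) as -3 + 2, which equals -1 instead of -5.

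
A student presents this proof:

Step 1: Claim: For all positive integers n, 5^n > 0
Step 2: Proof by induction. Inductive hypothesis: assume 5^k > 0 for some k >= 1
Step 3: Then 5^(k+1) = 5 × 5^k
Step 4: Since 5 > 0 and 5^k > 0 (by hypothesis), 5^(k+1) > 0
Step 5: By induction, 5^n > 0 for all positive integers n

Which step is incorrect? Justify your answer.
Step 5: By induction, 5^n > 0 for all positive integers n

Step 5 concludes the proof by induction, but no base case was ever established. A valid induction proof requires: (1) a base case proving 5^1 > 0, and (2) an inductive step showing IF 5^k > 0 THEN 5^(k+1) > 0. Steps 2-4 correctly establish the inductive step, but without the base case the conclusion in step 5 does not follow.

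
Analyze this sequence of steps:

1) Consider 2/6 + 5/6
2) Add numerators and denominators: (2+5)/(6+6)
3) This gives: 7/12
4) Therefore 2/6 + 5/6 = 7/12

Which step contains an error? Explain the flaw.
Step 2: Add numerators and denominators: (2+5)/(6+6)

Step 2 incorrectly adds fractions by separately adding numerators and denominators. This is wrong. The correct method requires a common denominator: 2/6 + 5/6 = (2×6 + 5×6)/(6×6) = 42/36 = 7/6. The method used gives 7/12, which is different.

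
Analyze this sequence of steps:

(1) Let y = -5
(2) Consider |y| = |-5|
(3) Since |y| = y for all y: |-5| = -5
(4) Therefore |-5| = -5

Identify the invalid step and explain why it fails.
Step 3: Since |y| = y for all y: |-5| = -5

Step 3 incorrectly states that |y| = y for all y. The correct definition is |y| = y when y >= 0, and |y| = -y when y < 0. Since -5 < 0, we have |-5| = -(-5) = 5, not -5.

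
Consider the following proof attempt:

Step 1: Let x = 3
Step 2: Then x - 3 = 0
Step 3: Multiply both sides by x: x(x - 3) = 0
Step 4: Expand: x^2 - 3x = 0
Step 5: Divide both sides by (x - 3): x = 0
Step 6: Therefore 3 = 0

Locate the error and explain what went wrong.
Step 5: Divide both sides by (x - 3): x = 0

Step 5 divides both sides by (x - 3). However, since x = 3, we have (x - 3) = 0. Division by zero is undefined, making this step invalid.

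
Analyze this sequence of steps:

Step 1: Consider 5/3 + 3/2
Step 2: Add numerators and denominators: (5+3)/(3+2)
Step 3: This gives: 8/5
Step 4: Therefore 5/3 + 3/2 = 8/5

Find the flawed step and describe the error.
Step 2: Add numerators and denominators: (5+3)/(3+2)

Step 2 incorrectly adds fractions by separately adding numerators and denominators. This is wrong. The correct method requires a common denominator: 5/3 + 3/2 = (5×2 + 3×3)/(3×2) = 19/6 = 19/6. The method used gives 8/5, which is different.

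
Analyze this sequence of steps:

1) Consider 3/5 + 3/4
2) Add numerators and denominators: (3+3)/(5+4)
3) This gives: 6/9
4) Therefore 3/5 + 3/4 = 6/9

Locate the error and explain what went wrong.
Step 2: Add numerators and denominators: (3+3)/(5+4)

Step 2 incorrectly adds fractions by separately adding numerators and denominators. This is wrong. The correct method requires a common denominator: 3/5 + 3/4 = (3×4 + 3×5)/(5×4) = 27/20 = 27/20. The method used gives 6/9, which is different.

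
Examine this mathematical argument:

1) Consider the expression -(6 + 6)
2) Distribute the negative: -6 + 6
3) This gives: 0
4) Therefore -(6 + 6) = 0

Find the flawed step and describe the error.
Step 2: Distribute the negative: -6 + 6

Step 2 incorrectly distributes the negative sign. The correct distribution is -(6 + 6) = -6 - 6 = -12. The negative must be applied to both terms, not just the first. The error treats -(6 + 6) as -6 + 6, which equals 0 instead of -12.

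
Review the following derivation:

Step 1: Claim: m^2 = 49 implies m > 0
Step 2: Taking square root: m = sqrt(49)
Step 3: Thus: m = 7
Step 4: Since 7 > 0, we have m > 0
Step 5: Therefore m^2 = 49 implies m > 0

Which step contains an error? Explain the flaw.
Step 2: Taking square root: m = sqrt(49)

Step 2 takes the square root and assumes the positive root only. The equation m^2 = 49 actually has two solutions: m = 7 and m = -7. The proof silently assumes m > 0 without justification, then uses this assumption to conclude m > 0, which is circular. The counterexample m = -7 shows the claim is false.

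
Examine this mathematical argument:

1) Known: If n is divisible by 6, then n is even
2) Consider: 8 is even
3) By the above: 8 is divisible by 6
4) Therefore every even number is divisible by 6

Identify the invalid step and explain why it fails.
Step 3: By the above: 8 is divisible by 6

Step 3 commits the fallacy of affirming the consequent. The known fact 'divisible by 6 → even' does NOT imply 'even → divisible by 6'. That would be the converse, which is false. For example, 8 is even but 8 ÷ 6 = 1.33, which is not an integer.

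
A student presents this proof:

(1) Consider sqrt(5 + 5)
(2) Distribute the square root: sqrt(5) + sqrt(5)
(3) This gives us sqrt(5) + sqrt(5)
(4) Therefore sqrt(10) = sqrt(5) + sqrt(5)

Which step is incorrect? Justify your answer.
Step 2: Distribute the square root: sqrt(5) + sqrt(5)

Step 2 incorrectly 'distributes' the square root over addition. The square root function does not distribute: sqrt(a + b) ≠ sqrt(a) + sqrt(b). In fact, sqrt(5 + 5) = sqrt(10) ≈ 3.1623, while sqrt(5) + sqrt(5) ≈ 4.4721.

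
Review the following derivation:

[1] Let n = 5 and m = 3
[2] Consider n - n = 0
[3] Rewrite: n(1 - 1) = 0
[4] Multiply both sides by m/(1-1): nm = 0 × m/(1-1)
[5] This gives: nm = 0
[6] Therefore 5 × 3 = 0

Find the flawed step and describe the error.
Step 4: Multiply both sides by m/(1-1): nm = 0 × m/(1-1)

Step 4 multiplies both sides by m/(1-1). However, 1-1 = 0, so this is multiplication by m/0, which is undefined. We cannot multiply by an undefined expression.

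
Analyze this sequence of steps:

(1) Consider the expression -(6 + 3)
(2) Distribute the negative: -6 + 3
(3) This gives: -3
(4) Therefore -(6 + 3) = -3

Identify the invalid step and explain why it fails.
Step 2: Distribute the negative: -6 + 3

Step 2 incorrectly distributes the negative sign. The correct distribution is -(6 + 3) = -6 - 3 = -9. The negative must be applied to both terms, not just the first. The error treats -(6 + 3) as -6 + 3, which equals -3 instead of -9.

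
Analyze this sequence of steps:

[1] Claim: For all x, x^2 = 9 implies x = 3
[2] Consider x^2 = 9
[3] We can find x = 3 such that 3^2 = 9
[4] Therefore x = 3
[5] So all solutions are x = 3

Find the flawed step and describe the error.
Step 4: Therefore x = 3

Step 4 incorrectly concludes that x = 3 is the only solution. The proof shows that x = 3 is A solution (existence), but does not show it is the ONLY solution (uniqueness). In fact, x = -3 is also a solution since (-3)^2 = 9. Finding one solution doesn't prove there are no others.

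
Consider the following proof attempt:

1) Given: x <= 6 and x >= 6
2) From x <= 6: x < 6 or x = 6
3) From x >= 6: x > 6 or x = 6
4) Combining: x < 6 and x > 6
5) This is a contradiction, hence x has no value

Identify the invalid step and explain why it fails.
Step 4: Combining: x < 6 and x > 6

Step 4 incorrectly combines the conditions. From x <= 6 and x >= 6, the intersection is x = 6. The error treats the 'or' cases as 'and' requirements. The correct conclusion is that x = 6 is the unique solution, not that no solution exists.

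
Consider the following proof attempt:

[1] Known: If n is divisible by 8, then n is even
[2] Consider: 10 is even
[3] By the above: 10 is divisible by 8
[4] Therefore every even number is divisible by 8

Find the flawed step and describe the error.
Step 3: By the above: 10 is divisible by 8

Step 3 commits the fallacy of affirming the consequent. The known fact 'divisible by 8 → even' does NOT imply 'even → divisible by 8'. That would be the converse, which is false. For example, 10 is even but 10 ÷ 8 = 1.25, which is not an integer.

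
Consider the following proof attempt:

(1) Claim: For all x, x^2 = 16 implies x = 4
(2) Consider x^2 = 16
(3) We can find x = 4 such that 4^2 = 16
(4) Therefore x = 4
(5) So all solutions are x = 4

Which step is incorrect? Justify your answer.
Step 4: Therefore x = 4

Step 4 incorrectly concludes that x = 4 is the only solution. The proof shows that x = 4 is A solution (existence), but does not show it is the ONLY solution (uniqueness). In fact, x = -4 is also a solution since (-4)^2 = 16. Finding one solution doesn't prove there are no others.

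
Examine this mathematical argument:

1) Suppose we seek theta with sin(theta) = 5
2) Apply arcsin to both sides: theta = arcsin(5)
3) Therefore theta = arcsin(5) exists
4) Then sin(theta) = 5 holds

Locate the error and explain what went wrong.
Step 2: Apply arcsin to both sides: theta = arcsin(5)

Step 2 applies arcsin to 5. However, arcsin(x) is only defined for x in [-1, 1] because sin(theta) can only produce values in that range. Since |5| > 1, arcsin(5) is undefined. There is no angle whose sine equals 5.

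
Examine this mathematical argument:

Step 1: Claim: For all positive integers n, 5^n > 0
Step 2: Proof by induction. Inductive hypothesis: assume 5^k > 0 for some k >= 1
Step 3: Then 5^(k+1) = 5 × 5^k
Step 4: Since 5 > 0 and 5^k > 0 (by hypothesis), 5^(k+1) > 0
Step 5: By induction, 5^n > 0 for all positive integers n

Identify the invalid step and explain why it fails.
Step 5: By induction, 5^n > 0 for all positive integers n

Step 5 concludes the proof by induction, but no base case was ever established. A valid induction proof requires: (1) a base case proving 5^1 > 0, and (2) an inductive step showing IF 5^k > 0 THEN 5^(k+1) > 0. Steps 2-4 correctly establish the inductive step, but without the base case the conclusion in step 5 does not follow.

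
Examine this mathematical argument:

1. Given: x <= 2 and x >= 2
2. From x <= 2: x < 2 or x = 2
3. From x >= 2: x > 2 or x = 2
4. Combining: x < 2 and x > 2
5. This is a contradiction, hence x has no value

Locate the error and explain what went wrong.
Step 4: Combining: x < 2 and x > 2

Step 4 incorrectly combines the conditions. From x <= 2 and x >= 2, the intersection is x = 2. The error treats the 'or' cases as 'and' requirements. The correct conclusion is that x = 2 is the unique solution, not that no solution exists.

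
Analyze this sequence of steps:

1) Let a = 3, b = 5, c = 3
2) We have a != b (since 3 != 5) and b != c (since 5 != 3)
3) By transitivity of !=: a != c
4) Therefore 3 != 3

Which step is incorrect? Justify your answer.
Step 3: By transitivity of !=: a != c

Step 3 incorrectly applies transitivity to the '!=' relation. Transitivity states: if a R b and b R c, then a R c. However, '!=' is not transitive. Counterexample: 3 != 5 and 5 != 3, but 3 = 3 (both equal 3). Transitivity holds for relations like <, <=, =, but not for !=.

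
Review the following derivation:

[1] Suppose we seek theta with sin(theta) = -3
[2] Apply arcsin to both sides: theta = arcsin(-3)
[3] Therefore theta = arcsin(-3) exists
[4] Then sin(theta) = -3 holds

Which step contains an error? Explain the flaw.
Step 2: Apply arcsin to both sides: theta = arcsin(-3)

Step 2 applies arcsin to -3. However, arcsin(x) is only defined for x in [-1, 1] because sin(theta) can only produce values in that range. Since |-3| > 1, arcsin(-3) is undefined. There is no angle whose sine equals -3.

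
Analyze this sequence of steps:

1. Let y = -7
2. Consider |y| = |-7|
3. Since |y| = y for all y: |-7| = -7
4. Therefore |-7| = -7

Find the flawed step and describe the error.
Step 3: Since |y| = y for all y: |-7| = -7

Step 3 incorrectly states that |y| = y for all y. The correct definition is |y| = y when y >= 0, and |y| = -y when y < 0. Since -7 < 0, we have |-7| = -(-7) = 7, not -7.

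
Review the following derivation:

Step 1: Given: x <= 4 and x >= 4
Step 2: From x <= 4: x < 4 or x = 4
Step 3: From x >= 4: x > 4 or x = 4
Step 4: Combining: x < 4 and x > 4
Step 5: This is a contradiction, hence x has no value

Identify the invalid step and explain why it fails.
Step 4: Combining: x < 4 and x > 4

Step 4 incorrectly combines the conditions. From x <= 4 and x >= 4, the intersection is x = 4. The error treats the 'or' cases as 'and' requirements. The correct conclusion is that x = 4 is the unique solution, not that no solution exists.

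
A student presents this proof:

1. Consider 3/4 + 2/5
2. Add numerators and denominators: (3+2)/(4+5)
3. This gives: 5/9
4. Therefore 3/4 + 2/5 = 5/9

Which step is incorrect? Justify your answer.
Step 2: Add numerators and denominators: (3+2)/(4+5)

Step 2 incorrectly adds fractions by separately adding numerators and denominators. This is wrong. The correct method requires a common denominator: 3/4 + 2/5 = (3×5 + 2×4)/(4×5) = 23/20 = 23/20. The method used gives 5/9, which is different.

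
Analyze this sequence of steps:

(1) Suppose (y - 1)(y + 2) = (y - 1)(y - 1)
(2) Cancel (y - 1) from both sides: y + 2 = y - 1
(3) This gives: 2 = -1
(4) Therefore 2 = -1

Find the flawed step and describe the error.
Step 2: Cancel (y - 1) from both sides: y + 2 = y - 1

Step 2 cancels (y - 1) from both sides. This is only valid if (y - 1) ≠ 0, i.e., y ≠ 1. When y = 1, both sides equal zero regardless of the other factors. The correct approach requires considering y = 1 as a separate case.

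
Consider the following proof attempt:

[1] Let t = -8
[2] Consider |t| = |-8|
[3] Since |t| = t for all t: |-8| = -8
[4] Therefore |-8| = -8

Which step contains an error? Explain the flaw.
Step 3: Since |t| = t for all t: |-8| = -8

Step 3 incorrectly states that |t| = t for all t. The correct definition is |t| = t when t >= 0, and |t| = -t when t < 0. Since -8 < 0, we have |-8| = -(-8) = 8, not -8.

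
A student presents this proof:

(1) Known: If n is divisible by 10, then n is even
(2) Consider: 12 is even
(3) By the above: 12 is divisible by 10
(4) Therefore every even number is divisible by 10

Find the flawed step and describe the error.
Step 3: By the above: 12 is divisible by 10

Step 3 commits the fallacy of affirming the consequent. The known fact 'divisible by 10 → even' does NOT imply 'even → divisible by 10'. That would be the converse, which is false. For example, 12 is even but 12 ÷ 10 = 1.20, which is not an integer.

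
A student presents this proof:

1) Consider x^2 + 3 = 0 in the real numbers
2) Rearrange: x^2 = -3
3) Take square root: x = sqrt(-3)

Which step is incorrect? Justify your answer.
Step 3: Take square root: x = sqrt(-3)

Step 3 takes the square root of -3, which is negative. In the real number system, the square root of a negative number is undefined. The equation x^2 + 3 = 0 has no real solutions. Square roots of negative numbers only exist in the complex numbers.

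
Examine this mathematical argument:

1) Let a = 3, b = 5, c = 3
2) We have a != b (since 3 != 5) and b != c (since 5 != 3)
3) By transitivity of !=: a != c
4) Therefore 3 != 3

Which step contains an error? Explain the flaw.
Step 3: By transitivity of !=: a != c

Step 3 incorrectly applies transitivity to the '!=' relation. Transitivity states: if a R b and b R c, then a R c. However, '!=' is not transitive. Counterexample: 3 != 5 and 5 != 3, but 3 = 3 (both equal 3). Transitivity holds for relations like <, <=, =, but not for !=.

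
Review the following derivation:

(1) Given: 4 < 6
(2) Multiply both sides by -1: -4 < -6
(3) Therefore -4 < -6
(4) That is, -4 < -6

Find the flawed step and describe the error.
Step 2: Multiply both sides by -1: -4 < -6

Step 2 multiplies both sides by -1 but fails to reverse the inequality sign. When multiplying (or dividing) an inequality by a negative number, the direction must be reversed. Since 4 < 6, we should get -4 > -6, i.e., -4 > -6.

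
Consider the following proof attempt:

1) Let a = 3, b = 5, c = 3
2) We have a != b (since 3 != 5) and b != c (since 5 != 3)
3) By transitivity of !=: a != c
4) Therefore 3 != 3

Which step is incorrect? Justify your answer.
Step 3: By transitivity of !=: a != c

Step 3 incorrectly applies transitivity to the '!=' relation. Transitivity states: if a R b and b R c, then a R c. However, '!=' is not transitive. Counterexample: 3 != 5 and 5 != 3, but 3 = 3 (both equal 3). Transitivity holds for relations like <, <=, =, but not for !=.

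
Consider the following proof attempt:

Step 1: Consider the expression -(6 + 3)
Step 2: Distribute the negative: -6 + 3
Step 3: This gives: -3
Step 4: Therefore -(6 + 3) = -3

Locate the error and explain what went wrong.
Step 2: Distribute the negative: -6 + 3

Step 2 incorrectly distributes the negative sign. The correct distribution is -(6 + 3) = -6 - 3 = -9. The negative must be applied to both terms, not just the first. The error treats -(6 + 3) as -6 + 3, which equals -3 instead of -9.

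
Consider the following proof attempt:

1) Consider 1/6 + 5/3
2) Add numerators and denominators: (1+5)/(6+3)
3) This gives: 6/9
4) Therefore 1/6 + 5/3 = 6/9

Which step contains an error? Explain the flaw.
Step 2: Add numerators and denominators: (1+5)/(6+3)

Step 2 incorrectly adds fractions by separately adding numerators and denominators. This is wrong. The correct method requires a common denominator: 1/6 + 5/3 = (1×3 + 5×6)/(6×3) = 33/18 = 11/6. The method used gives 6/9, which is different.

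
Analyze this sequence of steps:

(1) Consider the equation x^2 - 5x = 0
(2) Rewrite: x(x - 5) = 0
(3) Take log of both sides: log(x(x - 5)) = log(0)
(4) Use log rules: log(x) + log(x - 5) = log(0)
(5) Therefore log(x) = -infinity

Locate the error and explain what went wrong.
Step 3: Take log of both sides: log(x(x - 5)) = log(0)

Step 3 takes the logarithm of both sides, resulting in log(0) on the right side. The logarithm is only defined for positive numbers; log(0) is undefined (approaches negative infinity). This operation is invalid.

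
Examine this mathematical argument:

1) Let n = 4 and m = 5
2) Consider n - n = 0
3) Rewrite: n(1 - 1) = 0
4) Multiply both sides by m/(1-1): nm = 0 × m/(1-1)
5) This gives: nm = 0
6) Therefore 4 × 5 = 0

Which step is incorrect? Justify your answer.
Step 4: Multiply both sides by m/(1-1): nm = 0 × m/(1-1)

Step 4 multiplies both sides by m/(1-1). However, 1-1 = 0, so this is multiplication by m/0, which is undefined. We cannot multiply by an undefined expression.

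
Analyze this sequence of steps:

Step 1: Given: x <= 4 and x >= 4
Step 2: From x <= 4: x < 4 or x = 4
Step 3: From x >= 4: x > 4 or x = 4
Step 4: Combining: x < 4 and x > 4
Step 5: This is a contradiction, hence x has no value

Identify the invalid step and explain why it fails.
Step 4: Combining: x < 4 and x > 4

Step 4 incorrectly combines the conditions. From x <= 4 and x >= 4, the intersection is x = 4. The error treats the 'or' cases as 'and' requirements. The correct conclusion is that x = 4 is the unique solution, not that no solution exists.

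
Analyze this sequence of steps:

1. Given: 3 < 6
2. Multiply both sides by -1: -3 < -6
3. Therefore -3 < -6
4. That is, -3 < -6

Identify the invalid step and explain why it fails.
Step 2: Multiply both sides by -1: -3 < -6

Step 2 multiplies both sides by -1 but fails to reverse the inequality sign. When multiplying (or dividing) an inequality by a negative number, the direction must be reversed. Since 3 < 6, we should get -3 > -6, i.e., -3 > -6.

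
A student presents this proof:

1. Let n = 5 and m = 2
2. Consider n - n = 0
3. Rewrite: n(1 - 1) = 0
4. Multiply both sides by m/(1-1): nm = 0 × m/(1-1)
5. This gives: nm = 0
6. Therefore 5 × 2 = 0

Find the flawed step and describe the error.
Step 4: Multiply both sides by m/(1-1): nm = 0 × m/(1-1)

Step 4 multiplies both sides by m/(1-1). However, 1-1 = 0, so this is multiplication by m/0, which is undefined. We cannot multiply by an undefined expression.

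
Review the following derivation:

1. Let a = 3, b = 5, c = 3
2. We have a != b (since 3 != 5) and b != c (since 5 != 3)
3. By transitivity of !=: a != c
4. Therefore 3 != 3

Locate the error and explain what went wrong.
Step 3: By transitivity of !=: a != c

Step 3 incorrectly applies transitivity to the '!=' relation. Transitivity states: if a R b and b R c, then a R c. However, '!=' is not transitive. Counterexample: 3 != 5 and 5 != 3, but 3 = 3 (both equal 3). Transitivity holds for relations like <, <=, =, but not for !=.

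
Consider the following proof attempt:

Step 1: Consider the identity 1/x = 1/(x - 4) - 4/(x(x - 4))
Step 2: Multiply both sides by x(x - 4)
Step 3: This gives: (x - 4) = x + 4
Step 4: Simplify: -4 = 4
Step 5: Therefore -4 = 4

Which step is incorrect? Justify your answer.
Step 3: This gives: (x - 4) = x + 4

Step 3 makes a sign error when clearing denominators. Multiplying -4/(x(x - 4)) by x(x - 4) gives -4, not +4. The correct result is (x - 4) = x - 4, which is trivially true, not (x - 4) = x + 4. (Step 1 is a valid identity: 1/(x - 4) - 4/(x(x - 4)) = (x - 4)/(x(x - 4)) = 1/x.)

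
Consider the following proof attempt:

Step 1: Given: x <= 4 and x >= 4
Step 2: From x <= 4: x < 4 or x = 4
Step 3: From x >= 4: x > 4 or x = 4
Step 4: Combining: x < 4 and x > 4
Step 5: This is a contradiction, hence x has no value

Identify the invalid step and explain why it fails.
Step 4: Combining: x < 4 and x > 4

Step 4 incorrectly combines the conditions. From x <= 4 and x >= 4, the intersection is x = 4. The error treats the 'or' cases as 'and' requirements. The correct conclusion is that x = 4 is the unique solution, not that no solution exists.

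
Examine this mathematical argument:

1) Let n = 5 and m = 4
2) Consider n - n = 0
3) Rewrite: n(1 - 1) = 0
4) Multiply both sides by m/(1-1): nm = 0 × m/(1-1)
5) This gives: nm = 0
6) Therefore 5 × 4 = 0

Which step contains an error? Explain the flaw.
Step 4: Multiply both sides by m/(1-1): nm = 0 × m/(1-1)

Step 4 multiplies both sides by m/(1-1). However, 1-1 = 0, so this is multiplication by m/0, which is undefined. We cannot multiply by an undefined expression.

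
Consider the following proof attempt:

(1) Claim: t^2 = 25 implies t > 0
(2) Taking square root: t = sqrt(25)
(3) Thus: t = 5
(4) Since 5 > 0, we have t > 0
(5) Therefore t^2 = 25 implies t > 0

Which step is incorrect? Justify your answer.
Step 2: Taking square root: t = sqrt(25)

Step 2 takes the square root and assumes the positive root only. The equation t^2 = 25 actually has two solutions: t = 5 and t = -5. The proof silently assumes t > 0 without justification, then uses this assumption to conclude t > 0, which is circular. The counterexample t = -5 shows the claim is false.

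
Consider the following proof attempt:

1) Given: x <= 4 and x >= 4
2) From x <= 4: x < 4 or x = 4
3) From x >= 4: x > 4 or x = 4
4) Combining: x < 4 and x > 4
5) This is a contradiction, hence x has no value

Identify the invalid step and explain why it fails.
Step 4: Combining: x < 4 and x > 4

Step 4 incorrectly combines the conditions. From x <= 4 and x >= 4, the intersection is x = 4. The error treats the 'or' cases as 'and' requirements. The correct conclusion is that x = 4 is the unique solution, not that no solution exists.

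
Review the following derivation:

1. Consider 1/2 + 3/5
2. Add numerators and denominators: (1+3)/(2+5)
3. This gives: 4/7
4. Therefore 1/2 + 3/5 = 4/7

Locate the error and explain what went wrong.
Step 2: Add numerators and denominators: (1+3)/(2+5)

Step 2 incorrectly adds fractions by separately adding numerators and denominators. This is wrong. The correct method requires a common denominator: 1/2 + 3/5 = (1×5 + 3×2)/(2×5) = 11/10 = 11/10. The method used gives 4/7, which is different.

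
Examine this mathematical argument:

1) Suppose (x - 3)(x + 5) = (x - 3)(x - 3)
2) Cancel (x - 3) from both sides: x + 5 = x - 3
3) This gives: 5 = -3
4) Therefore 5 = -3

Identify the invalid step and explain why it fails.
Step 2: Cancel (x - 3) from both sides: x + 5 = x - 3

Step 2 cancels (x - 3) from both sides. This is only valid if (x - 3) ≠ 0, i.e., x ≠ 3. When x = 3, both sides equal zero regardless of the other factors. The correct approach requires considering x = 3 as a separate case.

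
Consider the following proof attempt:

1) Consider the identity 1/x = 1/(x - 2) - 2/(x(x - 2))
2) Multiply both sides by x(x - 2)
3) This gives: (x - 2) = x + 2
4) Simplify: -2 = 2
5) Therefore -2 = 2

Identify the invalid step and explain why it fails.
Step 3: This gives: (x - 2) = x + 2

Step 3 makes a sign error when clearing denominators. Multiplying -2/(x(x - 2)) by x(x - 2) gives -2, not +2. The correct result is (x - 2) = x - 2, which is trivially true, not (x - 2) = x + 2. (Step 1 is a valid identity: 1/(x - 2) - 2/(x(x - 2)) = (x - 2)/(x(x - 2)) = 1/x.)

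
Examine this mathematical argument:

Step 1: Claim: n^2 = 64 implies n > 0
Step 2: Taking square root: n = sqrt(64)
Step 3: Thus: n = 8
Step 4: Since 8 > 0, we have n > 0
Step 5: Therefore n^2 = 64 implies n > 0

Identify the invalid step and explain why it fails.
Step 2: Taking square root: n = sqrt(64)

Step 2 takes the square root and assumes the positive root only. The equation n^2 = 64 actually has two solutions: n = 8 and n = -8. The proof silently assumes n > 0 without justification, then uses this assumption to conclude n > 0, which is circular. The counterexample n = -8 shows the claim is false.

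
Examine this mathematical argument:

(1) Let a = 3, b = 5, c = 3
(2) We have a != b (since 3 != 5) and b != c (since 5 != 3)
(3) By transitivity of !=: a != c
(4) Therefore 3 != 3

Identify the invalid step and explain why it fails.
Step 3: By transitivity of !=: a != c

Step 3 incorrectly applies transitivity to the '!=' relation. Transitivity states: if a R b and b R c, then a R c. However, '!=' is not transitive. Counterexample: 3 != 5 and 5 != 3, but 3 = 3 (both equal 3). Transitivity holds for relations like <, <=, =, but not for !=.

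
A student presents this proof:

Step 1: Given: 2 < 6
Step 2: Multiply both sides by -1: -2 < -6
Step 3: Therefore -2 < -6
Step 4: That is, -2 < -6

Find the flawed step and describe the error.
Step 2: Multiply both sides by -1: -2 < -6

Step 2 multiplies both sides by -1 but fails to reverse the inequality sign. When multiplying (or dividing) an inequality by a negative number, the direction must be reversed. Since 2 < 6, we should get -2 > -6, i.e., -2 > -6.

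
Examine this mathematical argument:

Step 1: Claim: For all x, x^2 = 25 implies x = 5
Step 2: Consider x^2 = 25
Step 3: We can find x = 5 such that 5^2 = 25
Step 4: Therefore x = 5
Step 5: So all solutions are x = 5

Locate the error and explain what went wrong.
Step 4: Therefore x = 5

Step 4 incorrectly concludes that x = 5 is the only solution. The proof shows that x = 5 is A solution (existence), but does not show it is the ONLY solution (uniqueness). In fact, x = -5 is also a solution since (-5)^2 = 25. Finding one solution doesn't prove there are no others.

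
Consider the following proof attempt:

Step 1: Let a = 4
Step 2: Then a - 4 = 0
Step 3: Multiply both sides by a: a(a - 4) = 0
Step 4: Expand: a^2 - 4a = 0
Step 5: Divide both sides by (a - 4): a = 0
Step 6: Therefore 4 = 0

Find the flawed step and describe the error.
Step 5: Divide both sides by (a - 4): a = 0

Step 5 divides both sides by (a - 4). However, since a = 4, we have (a - 4) = 0. Division by zero is undefined, making this step invalid.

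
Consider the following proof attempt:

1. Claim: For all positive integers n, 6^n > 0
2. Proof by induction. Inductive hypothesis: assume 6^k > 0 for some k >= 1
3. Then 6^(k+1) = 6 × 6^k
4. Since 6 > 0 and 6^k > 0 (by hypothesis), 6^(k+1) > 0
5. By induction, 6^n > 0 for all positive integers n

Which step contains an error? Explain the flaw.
Step 5: By induction, 6^n > 0 for all positive integers n

Step 5 concludes the proof by induction, but no base case was ever established. A valid induction proof requires: (1) a base case proving 6^1 > 0, and (2) an inductive step showing IF 6^k > 0 THEN 6^(k+1) > 0. Steps 2-4 correctly establish the inductive step, but without the base case the conclusion in step 5 does not follow.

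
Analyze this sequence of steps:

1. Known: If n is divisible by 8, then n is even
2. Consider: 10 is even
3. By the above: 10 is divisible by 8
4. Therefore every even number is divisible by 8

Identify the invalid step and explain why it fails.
Step 3: By the above: 10 is divisible by 8

Step 3 commits the fallacy of affirming the consequent. The known fact 'divisible by 8 → even' does NOT imply 'even → divisible by 8'. That would be the converse, which is false. For example, 10 is even but 10 ÷ 8 = 1.25, which is not an integer.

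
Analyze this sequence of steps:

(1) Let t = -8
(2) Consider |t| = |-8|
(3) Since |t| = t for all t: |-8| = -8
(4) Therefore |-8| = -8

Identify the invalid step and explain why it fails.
Step 3: Since |t| = t for all t: |-8| = -8

Step 3 incorrectly states that |t| = t for all t. The correct definition is |t| = t when t >= 0, and |t| = -t when t < 0. Since -8 < 0, we have |-8| = -(-8) = 8, not -8.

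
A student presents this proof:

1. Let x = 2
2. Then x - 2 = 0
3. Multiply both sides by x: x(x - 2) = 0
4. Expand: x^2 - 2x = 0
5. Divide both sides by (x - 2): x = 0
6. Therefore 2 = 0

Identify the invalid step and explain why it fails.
Step 5: Divide both sides by (x - 2): x = 0

Step 5 divides both sides by (x - 2). However, since x = 2, we have (x - 2) = 0. Division by zero is undefined, making this step invalid.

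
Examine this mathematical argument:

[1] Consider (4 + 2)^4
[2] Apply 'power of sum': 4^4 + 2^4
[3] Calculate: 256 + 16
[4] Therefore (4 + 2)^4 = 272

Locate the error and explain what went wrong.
Step 2: Apply 'power of sum': 4^4 + 2^4

Step 2 incorrectly applies a non-existent rule '(a+b)^n = a^n + b^n'. This is false in general. The correct expansion uses the binomial theorem. The actual value is (4 + 2)^4 = 6^4 = 1296, not 272.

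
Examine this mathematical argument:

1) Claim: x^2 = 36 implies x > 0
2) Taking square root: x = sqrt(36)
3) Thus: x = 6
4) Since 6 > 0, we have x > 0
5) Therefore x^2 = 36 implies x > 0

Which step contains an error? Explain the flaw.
Step 2: Taking square root: x = sqrt(36)

Step 2 takes the square root and assumes the positive root only. The equation x^2 = 36 actually has two solutions: x = 6 and x = -6. The proof silently assumes x > 0 without justification, then uses this assumption to conclude x > 0, which is circular. The counterexample x = -6 shows the claim is false.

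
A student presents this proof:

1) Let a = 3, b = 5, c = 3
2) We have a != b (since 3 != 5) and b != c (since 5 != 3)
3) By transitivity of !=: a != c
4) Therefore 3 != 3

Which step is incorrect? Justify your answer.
Step 3: By transitivity of !=: a != c

Step 3 incorrectly applies transitivity to the '!=' relation. Transitivity states: if a R b and b R c, then a R c. However, '!=' is not transitive. Counterexample: 3 != 5 and 5 != 3, but 3 = 3 (both equal 3). Transitivity holds for relations like <, <=, =, but not for !=.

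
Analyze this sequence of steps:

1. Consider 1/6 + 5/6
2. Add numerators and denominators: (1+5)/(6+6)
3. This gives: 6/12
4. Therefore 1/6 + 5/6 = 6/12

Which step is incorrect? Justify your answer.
Step 2: Add numerators and denominators: (1+5)/(6+6)

Step 2 incorrectly adds fractions by separately adding numerators and denominators. This is wrong. The correct method requires a common denominator: 1/6 + 5/6 = (1×6 + 5×6)/(6×6) = 36/36 = 1. The method used gives 6/12, which is different.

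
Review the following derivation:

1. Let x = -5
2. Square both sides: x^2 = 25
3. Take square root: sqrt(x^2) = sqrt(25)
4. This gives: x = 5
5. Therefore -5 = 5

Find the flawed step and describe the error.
Step 4: This gives: x = 5

Step 4 incorrectly states that sqrt(x^2) = x. The correct identity is sqrt(x^2) = |x|. Since x = -5 < 0, we have sqrt(x^2) = |-5| = 5, not x = -5.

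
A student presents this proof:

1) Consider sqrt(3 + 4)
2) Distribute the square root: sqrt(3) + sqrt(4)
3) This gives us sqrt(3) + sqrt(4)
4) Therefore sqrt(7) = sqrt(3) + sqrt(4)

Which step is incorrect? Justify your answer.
Step 2: Distribute the square root: sqrt(3) + sqrt(4)

Step 2 incorrectly 'distributes' the square root over addition. The square root function does not distribute: sqrt(a + b) ≠ sqrt(a) + sqrt(b). In fact, sqrt(3 + 4) = sqrt(7) ≈ 2.6458, while sqrt(3) + sqrt(4) ≈ 3.7321.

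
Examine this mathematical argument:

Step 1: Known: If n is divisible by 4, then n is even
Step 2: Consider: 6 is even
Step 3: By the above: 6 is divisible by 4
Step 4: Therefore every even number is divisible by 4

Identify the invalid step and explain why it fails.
Step 3: By the above: 6 is divisible by 4

Step 3 commits the fallacy of affirming the consequent. The known fact 'divisible by 4 → even' does NOT imply 'even → divisible by 4'. That would be the converse, which is false. For example, 6 is even but 6 ÷ 4 = 1.50, which is not an integer.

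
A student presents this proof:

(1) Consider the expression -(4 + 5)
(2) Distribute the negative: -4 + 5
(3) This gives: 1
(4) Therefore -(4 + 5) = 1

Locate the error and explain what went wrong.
Step 2: Distribute the negative: -4 + 5

Step 2 incorrectly distributes the negative sign. The correct distribution is -(4 + 5) = -4 - 5 = -9. The negative must be applied to both terms, not just the first. The error treats -(4 + 5) as -4 + 5, which equals 1 instead of -9.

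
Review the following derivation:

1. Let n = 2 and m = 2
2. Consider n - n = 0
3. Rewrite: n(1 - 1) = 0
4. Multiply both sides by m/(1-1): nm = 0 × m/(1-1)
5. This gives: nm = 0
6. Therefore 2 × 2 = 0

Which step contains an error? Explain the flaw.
Step 4: Multiply both sides by m/(1-1): nm = 0 × m/(1-1)

Step 4 multiplies both sides by m/(1-1). However, 1-1 = 0, so this is multiplication by m/0, which is undefined. We cannot multiply by an undefined expression.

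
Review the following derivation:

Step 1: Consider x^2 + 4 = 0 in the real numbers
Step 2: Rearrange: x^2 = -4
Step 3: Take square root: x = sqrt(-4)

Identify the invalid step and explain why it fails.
Step 3: Take square root: x = sqrt(-4)

Step 3 takes the square root of -4, which is negative. In the real number system, the square root of a negative number is undefined. The equation x^2 + 4 = 0 has no real solutions. Square roots of negative numbers only exist in the complex numbers.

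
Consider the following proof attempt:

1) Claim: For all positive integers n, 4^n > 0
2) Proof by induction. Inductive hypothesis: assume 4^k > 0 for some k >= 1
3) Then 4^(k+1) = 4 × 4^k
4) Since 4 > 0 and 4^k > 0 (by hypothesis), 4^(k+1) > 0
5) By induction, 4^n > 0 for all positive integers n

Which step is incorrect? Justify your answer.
Step 5: By induction, 4^n > 0 for all positive integers n

Step 5 concludes the proof by induction, but no base case was ever established. A valid induction proof requires: (1) a base case proving 4^1 > 0, and (2) an inductive step showing IF 4^k > 0 THEN 4^(k+1) > 0. Steps 2-4 correctly establish the inductive step, but without the base case the conclusion in step 5 does not follow.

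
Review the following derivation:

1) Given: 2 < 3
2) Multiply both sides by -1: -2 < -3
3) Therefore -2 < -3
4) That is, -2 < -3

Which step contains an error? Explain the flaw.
Step 2: Multiply both sides by -1: -2 < -3

Step 2 multiplies both sides by -1 but fails to reverse the inequality sign. When multiplying (or dividing) an inequality by a negative number, the direction must be reversed. Since 2 < 3, we should get -2 > -3, i.e., -2 > -3.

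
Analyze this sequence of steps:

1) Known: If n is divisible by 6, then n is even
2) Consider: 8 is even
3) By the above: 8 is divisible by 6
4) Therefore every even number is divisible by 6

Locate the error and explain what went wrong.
Step 3: By the above: 8 is divisible by 6

Step 3 commits the fallacy of affirming the consequent. The known fact 'divisible by 6 → even' does NOT imply 'even → divisible by 6'. That would be the converse, which is false. For example, 8 is even but 8 ÷ 6 = 1.33, which is not an integer.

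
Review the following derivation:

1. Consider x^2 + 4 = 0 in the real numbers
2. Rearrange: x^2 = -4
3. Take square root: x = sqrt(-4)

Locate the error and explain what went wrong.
Step 3: Take square root: x = sqrt(-4)

Step 3 takes the square root of -4, which is negative. In the real number system, the square root of a negative number is undefined. The equation x^2 + 4 = 0 has no real solutions. Square roots of negative numbers only exist in the complex numbers.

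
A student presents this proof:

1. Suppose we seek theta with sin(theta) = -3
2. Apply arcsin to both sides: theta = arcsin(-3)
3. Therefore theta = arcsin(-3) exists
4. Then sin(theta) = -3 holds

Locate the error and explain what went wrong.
Step 2: Apply arcsin to both sides: theta = arcsin(-3)

Step 2 applies arcsin to -3. However, arcsin(x) is only defined for x in [-1, 1] because sin(theta) can only produce values in that range. Since |-3| > 1, arcsin(-3) is undefined. There is no angle whose sine equals -3.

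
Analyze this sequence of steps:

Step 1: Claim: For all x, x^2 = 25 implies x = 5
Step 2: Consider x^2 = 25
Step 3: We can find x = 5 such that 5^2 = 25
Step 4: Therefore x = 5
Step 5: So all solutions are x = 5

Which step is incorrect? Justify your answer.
Step 4: Therefore x = 5

Step 4 incorrectly concludes that x = 5 is the only solution. The proof shows that x = 5 is A solution (existence), but does not show it is the ONLY solution (uniqueness). In fact, x = -5 is also a solution since (-5)^2 = 25. Finding one solution doesn't prove there are no others.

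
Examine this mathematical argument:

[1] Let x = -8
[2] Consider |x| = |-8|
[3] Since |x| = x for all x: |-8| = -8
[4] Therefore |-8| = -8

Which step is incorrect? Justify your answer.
Step 3: Since |x| = x for all x: |-8| = -8

Step 3 incorrectly states that |x| = x for all x. The correct definition is |x| = x when x >= 0, and |x| = -x when x < 0. Since -8 < 0, we have |-8| = -(-8) = 8, not -8.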